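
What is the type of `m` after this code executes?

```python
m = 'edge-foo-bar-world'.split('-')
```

str.split() returns list

list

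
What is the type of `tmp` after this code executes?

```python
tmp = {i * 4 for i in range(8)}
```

A set comprehension {expr for x in iterable} produces a set

set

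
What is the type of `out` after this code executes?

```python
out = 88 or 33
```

'or' returns the first truthy value (88, which is int)

int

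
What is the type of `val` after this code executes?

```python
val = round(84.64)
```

round() with no ndigits arg returns int

int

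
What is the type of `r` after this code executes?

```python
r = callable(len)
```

callable() returns bool

bool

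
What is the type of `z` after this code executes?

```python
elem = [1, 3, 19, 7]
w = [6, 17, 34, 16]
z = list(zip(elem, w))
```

list(zip(...)) returns a list of tuples

list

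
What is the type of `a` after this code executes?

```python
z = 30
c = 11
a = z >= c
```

Comparison operators return bool

bool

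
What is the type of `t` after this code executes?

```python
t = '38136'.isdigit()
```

str.isdigit() returns bool

bool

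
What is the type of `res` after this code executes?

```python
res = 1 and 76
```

'and' returns the last value when all truthy (76, which is int)

int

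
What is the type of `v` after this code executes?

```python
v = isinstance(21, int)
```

isinstance() returns bool

bool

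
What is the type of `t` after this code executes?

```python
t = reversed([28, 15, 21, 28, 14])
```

reversed() on a list returns a list_reverseiterator

list_reverseiterator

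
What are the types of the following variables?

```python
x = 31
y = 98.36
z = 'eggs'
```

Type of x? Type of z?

x is int; z is str

int, str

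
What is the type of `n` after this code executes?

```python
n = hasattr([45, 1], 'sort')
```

hasattr() returns bool

bool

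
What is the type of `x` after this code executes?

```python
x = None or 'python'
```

'or' with None returns the other value ('python', str)

str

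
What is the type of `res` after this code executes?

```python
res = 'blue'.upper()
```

str.upper() returns str

str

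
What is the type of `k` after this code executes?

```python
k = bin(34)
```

bin() returns str representation

str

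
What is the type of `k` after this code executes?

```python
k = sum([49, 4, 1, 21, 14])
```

sum() of ints returns int

int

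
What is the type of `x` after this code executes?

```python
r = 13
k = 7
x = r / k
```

int / int always returns float in Python 3 (13 / 7 = 1.85714)

float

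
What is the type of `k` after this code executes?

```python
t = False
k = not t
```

'not' always returns bool

bool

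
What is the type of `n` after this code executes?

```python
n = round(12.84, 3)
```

round() with ndigits arg returns float

float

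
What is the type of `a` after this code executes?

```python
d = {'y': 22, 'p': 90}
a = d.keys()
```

.keys() returns a dict_keys view object

dict_keys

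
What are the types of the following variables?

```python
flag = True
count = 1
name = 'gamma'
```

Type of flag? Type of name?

flag is bool; name is str

bool, str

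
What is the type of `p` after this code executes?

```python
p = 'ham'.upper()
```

str.upper() returns str

str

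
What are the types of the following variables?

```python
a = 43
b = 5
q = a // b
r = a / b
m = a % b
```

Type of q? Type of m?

int // int returns int; int % int returns int

int, int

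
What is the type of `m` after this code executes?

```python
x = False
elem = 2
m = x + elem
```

bool + int returns int (False is 0, so 0 + 2 = 2)

int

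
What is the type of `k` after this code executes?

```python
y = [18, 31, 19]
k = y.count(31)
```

list.count() returns int

int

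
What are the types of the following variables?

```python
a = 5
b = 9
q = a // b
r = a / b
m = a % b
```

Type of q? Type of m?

int // int returns int; int % int returns int

int, int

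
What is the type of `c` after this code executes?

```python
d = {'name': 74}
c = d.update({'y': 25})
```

dict.update() returns None

NoneType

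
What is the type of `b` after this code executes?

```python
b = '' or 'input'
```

'or' returns first truthy value ('input', which is str)

str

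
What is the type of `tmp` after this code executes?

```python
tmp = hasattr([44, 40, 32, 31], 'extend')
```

hasattr() returns bool

bool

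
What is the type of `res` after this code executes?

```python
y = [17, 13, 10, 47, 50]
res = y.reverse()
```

list.reverse() returns None

NoneType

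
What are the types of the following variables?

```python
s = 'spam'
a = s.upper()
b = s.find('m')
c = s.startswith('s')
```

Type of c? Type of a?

str.startswith() returns bool; str.upper() returns str

bool, str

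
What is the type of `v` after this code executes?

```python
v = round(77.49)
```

round() with no ndigits arg returns int

int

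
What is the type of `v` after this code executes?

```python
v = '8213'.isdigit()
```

str.isdigit() returns bool

bool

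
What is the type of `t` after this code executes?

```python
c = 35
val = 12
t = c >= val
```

Comparison operators return bool

bool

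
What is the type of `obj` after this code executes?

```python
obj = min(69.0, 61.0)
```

min() of floats returns float

float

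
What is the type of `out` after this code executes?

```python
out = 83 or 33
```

'or' returns the first truthy value (83, which is int)

int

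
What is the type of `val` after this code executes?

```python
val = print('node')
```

print() returns None

NoneType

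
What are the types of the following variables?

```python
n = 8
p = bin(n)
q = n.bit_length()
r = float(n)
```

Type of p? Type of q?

bin() returns str; int.bit_length() returns int

str, int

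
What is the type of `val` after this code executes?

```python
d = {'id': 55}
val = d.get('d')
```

dict.get() returns None when key 'd' is not found and no default given

NoneType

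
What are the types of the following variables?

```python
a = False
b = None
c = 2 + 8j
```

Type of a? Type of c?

a is bool; c is complex

bool, complex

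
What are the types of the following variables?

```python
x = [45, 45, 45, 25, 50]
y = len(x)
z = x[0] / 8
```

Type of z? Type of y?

int / int returns float; len() returns int

float, int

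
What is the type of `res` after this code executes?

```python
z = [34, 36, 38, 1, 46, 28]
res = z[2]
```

Indexing a list of ints returns int (z[2] = 38)

int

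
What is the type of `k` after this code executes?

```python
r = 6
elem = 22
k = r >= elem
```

Comparison operators return bool

bool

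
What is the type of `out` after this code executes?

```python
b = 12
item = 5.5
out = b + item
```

int + float returns float (12 + 5.5 = 17.5)

float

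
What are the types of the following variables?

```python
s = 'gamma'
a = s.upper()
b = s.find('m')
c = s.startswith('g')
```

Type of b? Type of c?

str.find() returns int; str.startswith() returns bool

int, bool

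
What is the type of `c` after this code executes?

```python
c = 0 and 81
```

'and' returns the first falsy value (0, which is int)

int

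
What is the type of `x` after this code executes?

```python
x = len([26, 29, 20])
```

len() always returns int

int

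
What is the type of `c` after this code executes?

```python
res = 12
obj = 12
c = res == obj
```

Equality comparison returns bool

bool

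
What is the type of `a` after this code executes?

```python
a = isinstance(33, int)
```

isinstance() returns bool

bool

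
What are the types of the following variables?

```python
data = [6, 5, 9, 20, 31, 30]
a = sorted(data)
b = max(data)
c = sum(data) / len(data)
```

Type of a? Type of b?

sorted() returns list; max of ints returns int

list, int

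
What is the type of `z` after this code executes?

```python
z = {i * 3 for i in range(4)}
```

A set comprehension {expr for x in iterable} produces a set

set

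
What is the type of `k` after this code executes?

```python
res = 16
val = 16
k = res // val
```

int // int returns int (16 // 16 = 1)

int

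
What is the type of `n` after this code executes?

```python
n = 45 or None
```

'or' returns first truthy value (45, int)

int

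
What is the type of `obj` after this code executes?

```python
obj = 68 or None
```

'or' returns first truthy value (68, int)

int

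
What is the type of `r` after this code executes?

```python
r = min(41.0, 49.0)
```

min() of floats returns float

float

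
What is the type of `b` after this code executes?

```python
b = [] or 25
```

'or' returns first truthy value (25, which is int)

int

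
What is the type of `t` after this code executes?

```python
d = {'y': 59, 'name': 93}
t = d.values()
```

.values() returns a dict_values view object

dict_values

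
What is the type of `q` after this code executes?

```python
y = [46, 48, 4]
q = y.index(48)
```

list.index() returns int

int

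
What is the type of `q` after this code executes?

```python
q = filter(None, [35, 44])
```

filter() returns a filter iterator object

filter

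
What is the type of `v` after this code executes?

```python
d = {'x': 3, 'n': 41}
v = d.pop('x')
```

dict.pop() returns the value (int)

int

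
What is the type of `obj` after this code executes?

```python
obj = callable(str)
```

callable() returns bool

bool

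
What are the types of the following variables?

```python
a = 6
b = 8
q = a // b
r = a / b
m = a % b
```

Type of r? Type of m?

int / int returns float; int % int returns int

float, int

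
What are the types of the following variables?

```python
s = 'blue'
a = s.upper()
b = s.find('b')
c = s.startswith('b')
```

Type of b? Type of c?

str.find() returns int; str.startswith() returns bool

int, bool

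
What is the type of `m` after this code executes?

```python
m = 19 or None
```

'or' returns first truthy value (19, int)

int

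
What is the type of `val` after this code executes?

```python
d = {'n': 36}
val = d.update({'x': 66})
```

dict.update() returns None

NoneType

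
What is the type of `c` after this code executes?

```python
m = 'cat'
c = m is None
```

'is' comparison returns bool

bool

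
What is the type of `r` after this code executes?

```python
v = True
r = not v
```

'not' always returns bool

bool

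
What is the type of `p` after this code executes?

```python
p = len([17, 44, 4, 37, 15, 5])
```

len() always returns int

int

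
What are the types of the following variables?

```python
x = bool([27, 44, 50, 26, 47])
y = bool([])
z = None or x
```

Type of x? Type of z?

bool() returns bool; None or <bool> returns the bool

bool, bool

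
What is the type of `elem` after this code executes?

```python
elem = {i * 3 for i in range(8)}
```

A set comprehension {expr for x in iterable} produces a set

set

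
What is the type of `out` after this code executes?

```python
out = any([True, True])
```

any() returns bool

bool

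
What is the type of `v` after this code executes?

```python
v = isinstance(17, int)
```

isinstance() returns bool

bool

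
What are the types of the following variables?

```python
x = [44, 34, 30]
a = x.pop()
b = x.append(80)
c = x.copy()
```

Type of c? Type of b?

list.copy() returns list; list.append() returns None

list, NoneType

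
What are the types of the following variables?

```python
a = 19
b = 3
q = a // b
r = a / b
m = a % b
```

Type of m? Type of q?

int % int returns int; int // int returns int

int, int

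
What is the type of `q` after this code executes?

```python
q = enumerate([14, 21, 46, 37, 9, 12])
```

enumerate() returns an enumerate iterator object

enumerate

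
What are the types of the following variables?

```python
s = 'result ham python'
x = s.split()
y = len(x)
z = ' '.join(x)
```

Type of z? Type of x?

str.join() returns str; str.split() returns list

str, list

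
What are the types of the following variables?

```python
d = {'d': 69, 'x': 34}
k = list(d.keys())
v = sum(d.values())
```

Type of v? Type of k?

sum of int values returns int; list(...) returns list

int, list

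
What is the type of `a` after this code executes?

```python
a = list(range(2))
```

list(range(...)) returns list

list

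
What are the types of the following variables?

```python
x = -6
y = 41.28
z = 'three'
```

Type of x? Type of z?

x is int; z is str

int, str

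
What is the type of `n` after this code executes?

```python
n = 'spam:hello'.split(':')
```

str.split() returns list

list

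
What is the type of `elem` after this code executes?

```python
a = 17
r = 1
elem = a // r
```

int // int returns int (17 // 1 = 17)

int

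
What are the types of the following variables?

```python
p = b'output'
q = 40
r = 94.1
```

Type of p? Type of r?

p is bytes; r is float

bytes, float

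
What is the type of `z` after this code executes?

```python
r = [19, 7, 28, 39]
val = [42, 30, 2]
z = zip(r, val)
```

zip() returns a zip iterator object

zip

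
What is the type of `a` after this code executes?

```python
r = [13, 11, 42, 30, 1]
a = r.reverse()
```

list.reverse() returns None

NoneType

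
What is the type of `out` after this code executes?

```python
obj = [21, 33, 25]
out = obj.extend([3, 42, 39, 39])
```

list.extend() returns None

NoneType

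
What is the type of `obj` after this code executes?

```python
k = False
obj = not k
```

'not' always returns bool

bool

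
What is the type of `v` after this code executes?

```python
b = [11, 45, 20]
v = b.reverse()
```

list.reverse() returns None

NoneType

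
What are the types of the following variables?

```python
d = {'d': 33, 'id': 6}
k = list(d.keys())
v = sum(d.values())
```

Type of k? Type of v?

list(...) returns list; sum of int values returns int

list, int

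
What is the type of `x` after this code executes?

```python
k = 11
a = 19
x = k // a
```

int // int returns int (11 // 19 = 0)

int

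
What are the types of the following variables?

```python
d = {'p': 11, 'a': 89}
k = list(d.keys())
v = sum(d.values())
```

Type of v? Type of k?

sum of int values returns int; list(...) returns list

int, list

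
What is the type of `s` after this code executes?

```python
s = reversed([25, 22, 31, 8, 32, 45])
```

reversed() on a list returns a list_reverseiterator

list_reverseiterator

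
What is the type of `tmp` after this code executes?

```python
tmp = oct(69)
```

oct() returns str representation

str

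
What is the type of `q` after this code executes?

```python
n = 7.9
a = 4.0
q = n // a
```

float // float returns float (floor division preserves float type)

float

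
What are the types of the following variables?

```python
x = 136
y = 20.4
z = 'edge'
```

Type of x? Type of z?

x is int; z is str

int, str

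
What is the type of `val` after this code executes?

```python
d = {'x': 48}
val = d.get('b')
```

dict.get() returns None when key 'b' is not found and no default given

NoneType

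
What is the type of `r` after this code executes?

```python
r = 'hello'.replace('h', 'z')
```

str.replace() returns str

str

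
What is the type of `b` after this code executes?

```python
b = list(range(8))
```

list(range(...)) returns list

list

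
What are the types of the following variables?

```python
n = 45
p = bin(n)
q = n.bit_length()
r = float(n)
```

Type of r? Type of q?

float() returns float; int.bit_length() returns int

float, int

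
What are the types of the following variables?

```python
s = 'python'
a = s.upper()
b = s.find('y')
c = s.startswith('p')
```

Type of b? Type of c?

str.find() returns int; str.startswith() returns bool

int, bool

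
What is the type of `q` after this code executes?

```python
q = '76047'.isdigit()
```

str.isdigit() returns bool

bool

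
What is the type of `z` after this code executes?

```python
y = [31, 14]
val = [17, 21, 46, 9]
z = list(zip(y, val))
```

list(zip(...)) returns a list of tuples

list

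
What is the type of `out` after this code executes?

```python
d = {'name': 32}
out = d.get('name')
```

dict.get() returns the value (int) when key is found

int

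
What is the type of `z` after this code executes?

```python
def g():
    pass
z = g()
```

A function with no return statement returns None

NoneType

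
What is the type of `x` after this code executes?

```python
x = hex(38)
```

hex() returns str representation

str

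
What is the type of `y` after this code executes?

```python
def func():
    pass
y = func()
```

A function with no return statement returns None

NoneType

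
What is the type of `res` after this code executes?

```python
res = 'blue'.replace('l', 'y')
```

str.replace() returns str

str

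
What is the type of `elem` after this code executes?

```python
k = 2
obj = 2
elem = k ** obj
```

int ** positive int returns int (2 ** 2 = 4)

int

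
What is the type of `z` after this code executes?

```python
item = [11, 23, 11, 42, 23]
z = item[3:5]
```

Slicing a list always returns a list

list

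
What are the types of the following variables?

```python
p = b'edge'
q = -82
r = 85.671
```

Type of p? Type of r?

p is bytes; r is float

bytes, float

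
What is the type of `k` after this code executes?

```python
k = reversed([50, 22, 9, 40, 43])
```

reversed() on a list returns a list_reverseiterator

list_reverseiterator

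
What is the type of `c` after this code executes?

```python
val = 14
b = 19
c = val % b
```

int % int returns int (14 % 19 = 14)

int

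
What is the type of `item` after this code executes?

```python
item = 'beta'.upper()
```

str.upper() returns str

str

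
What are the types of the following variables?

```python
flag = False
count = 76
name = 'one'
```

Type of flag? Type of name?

flag is bool; name is str

bool, str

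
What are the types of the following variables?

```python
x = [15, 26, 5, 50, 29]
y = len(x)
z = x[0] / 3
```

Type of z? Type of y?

int / int returns float; len() returns int

float, int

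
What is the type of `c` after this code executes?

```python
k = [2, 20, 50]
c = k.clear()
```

list.clear() returns None

NoneType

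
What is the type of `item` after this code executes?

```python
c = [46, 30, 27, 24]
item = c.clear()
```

list.clear() returns None

NoneType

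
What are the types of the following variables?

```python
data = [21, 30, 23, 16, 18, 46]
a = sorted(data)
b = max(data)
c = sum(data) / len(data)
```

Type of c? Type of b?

int / int returns float; max of ints returns int

float, int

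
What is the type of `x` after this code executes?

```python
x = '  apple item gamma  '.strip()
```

str.strip() returns str

str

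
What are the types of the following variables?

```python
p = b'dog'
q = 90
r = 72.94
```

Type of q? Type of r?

q is int; r is float

int, float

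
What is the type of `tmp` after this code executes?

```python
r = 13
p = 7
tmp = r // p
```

int // int returns int (13 // 7 = 1)

int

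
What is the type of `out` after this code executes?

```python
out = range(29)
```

range() returns a range object

range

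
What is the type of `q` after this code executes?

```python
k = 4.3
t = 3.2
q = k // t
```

float // float returns float (floor division preserves float type)

float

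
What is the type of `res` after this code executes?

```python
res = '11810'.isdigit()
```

str.isdigit() returns bool

bool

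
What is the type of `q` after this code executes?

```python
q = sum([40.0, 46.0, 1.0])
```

sum() of floats returns float

float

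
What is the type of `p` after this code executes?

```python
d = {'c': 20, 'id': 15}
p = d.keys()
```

.keys() returns a dict_keys view object

dict_keys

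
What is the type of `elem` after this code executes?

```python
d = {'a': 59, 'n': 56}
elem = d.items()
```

dict.items() returns a dict_items view

dict_items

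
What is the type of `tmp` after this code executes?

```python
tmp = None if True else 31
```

Ternary: condition is True, if branch (None) taken → NoneType

NoneType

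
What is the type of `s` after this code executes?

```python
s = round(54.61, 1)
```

round() with ndigits arg returns float

float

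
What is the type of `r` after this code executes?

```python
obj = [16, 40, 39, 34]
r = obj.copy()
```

list.copy() returns list

list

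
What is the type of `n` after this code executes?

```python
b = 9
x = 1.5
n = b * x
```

int * float returns float (9 * 1.5 = 13.5)

float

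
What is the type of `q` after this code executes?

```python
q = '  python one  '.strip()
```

str.strip() returns str

str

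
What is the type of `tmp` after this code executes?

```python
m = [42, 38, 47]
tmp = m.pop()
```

list.pop() returns the popped element (int here)

int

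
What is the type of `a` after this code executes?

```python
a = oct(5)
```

oct() returns str representation

str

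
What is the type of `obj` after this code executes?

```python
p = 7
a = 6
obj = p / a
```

int / int always returns float in Python 3 (7 / 6 = 1.16667)

float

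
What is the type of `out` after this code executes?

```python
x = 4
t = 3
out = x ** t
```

int ** positive int returns int (4 ** 3 = 64)

int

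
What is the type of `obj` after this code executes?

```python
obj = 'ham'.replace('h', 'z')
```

str.replace() returns str

str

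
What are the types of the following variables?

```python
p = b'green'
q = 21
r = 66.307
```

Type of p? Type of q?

p is bytes; q is int

bytes, int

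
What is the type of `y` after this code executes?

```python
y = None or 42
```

'or' with None returns the other value (42, int)

int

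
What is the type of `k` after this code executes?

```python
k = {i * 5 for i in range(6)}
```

A set comprehension {expr for x in iterable} produces a set

set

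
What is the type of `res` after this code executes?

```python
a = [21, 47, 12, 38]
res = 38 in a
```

'in' operator returns bool

bool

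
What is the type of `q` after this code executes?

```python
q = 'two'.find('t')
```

str.find() returns int (index, or -1)

int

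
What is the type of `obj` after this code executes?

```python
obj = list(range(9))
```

list(range(...)) returns list

list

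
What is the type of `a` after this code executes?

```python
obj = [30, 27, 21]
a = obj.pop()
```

list.pop() returns the popped element (int here)

int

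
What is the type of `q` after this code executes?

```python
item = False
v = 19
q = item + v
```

bool + int returns int (False is 0, so 0 + 19 = 19)

int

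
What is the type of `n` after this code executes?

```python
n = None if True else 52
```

Ternary: condition is True, if branch (None) taken → NoneType

NoneType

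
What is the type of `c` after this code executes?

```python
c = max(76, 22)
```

max() of ints returns int

int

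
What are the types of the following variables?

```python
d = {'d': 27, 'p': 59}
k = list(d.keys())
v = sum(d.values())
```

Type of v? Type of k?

sum of int values returns int; list(...) returns list

int, list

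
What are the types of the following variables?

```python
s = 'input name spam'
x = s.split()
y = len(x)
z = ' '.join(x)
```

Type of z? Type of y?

str.join() returns str; len() returns int

str, int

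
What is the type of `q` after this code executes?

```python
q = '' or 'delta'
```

'or' returns first truthy value ('delta', which is str)

str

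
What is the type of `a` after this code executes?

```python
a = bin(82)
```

bin() returns str representation

str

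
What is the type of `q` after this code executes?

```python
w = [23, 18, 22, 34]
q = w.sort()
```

list.sort() returns None (sorts in place)

NoneType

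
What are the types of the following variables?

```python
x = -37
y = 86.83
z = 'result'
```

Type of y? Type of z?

y is float; z is str

float, str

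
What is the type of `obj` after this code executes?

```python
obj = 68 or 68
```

'or' returns the first truthy value (68, which is int)

int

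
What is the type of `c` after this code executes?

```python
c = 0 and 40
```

'and' returns the first falsy value (0, which is int)

int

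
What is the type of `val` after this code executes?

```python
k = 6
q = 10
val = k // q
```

int // int returns int (6 // 10 = 0)

int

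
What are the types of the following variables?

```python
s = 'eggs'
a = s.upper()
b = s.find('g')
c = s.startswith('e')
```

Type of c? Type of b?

str.startswith() returns bool; str.find() returns int

bool, int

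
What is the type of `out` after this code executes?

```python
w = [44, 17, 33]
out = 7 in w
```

'in' operator returns bool

bool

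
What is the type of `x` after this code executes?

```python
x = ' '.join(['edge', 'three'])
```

str.join() returns str

str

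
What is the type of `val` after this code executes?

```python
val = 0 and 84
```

'and' returns the first falsy value (0, which is int)

int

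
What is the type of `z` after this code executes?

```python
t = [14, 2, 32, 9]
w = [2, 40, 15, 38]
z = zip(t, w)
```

zip() returns a zip iterator object

zip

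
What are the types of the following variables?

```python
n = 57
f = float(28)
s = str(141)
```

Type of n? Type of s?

n is int; s is str

int, str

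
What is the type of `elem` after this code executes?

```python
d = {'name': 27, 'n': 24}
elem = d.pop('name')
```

dict.pop() returns the value (int)

int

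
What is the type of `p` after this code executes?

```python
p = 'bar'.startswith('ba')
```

str.startswith() returns bool

bool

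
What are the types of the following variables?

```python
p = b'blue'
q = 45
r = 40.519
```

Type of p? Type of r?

p is bytes; r is float

bytes, float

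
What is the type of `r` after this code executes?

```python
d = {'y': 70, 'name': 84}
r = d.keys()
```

.keys() returns a dict_keys view object

dict_keys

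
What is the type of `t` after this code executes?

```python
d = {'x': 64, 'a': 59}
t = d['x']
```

Accessing dict[str, int] with key 'x' returns int value 64

int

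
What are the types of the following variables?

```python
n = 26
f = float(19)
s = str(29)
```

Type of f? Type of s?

f is float; s is str

float, str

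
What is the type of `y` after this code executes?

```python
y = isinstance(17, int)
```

isinstance() returns bool

bool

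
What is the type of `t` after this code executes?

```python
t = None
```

None has type NoneType

NoneType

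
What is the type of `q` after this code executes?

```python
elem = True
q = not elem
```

'not' always returns bool

bool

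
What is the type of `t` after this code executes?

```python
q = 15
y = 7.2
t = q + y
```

int + float returns float (15 + 7.2 = 22.2)

float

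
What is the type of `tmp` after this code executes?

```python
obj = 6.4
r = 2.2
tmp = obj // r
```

float // float returns float (floor division preserves float type)

float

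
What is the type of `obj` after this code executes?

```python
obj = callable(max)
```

callable() returns bool

bool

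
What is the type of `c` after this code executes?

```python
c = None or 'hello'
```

'or' with None returns the other value ('hello', str)

str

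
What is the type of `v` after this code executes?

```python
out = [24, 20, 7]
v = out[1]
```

Indexing a list of ints returns int (out[1] = 20)

int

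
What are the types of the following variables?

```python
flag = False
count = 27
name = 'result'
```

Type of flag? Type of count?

flag is bool; count is int

bool, int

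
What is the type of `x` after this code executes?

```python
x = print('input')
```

print() returns None

NoneType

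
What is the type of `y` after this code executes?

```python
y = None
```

None has type NoneType

NoneType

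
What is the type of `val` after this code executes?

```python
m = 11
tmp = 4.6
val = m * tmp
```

int * float returns float (11 * 4.6 = 50.6)

float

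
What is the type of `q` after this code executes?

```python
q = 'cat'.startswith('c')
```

str.startswith() returns bool

bool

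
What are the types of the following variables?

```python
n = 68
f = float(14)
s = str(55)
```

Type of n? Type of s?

n is int; s is str

int, str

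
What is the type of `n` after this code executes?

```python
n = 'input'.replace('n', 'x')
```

str.replace() returns str

str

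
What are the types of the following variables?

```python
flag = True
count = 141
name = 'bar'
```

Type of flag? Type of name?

flag is bool; name is str

bool, str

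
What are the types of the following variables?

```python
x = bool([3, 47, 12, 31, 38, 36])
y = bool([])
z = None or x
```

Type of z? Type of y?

None or <bool> returns the bool; bool() returns bool

bool, bool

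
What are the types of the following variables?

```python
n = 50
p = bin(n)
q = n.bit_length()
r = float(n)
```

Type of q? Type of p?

int.bit_length() returns int; bin() returns str

int, str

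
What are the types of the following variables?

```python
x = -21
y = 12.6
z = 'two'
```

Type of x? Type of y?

x is int; y is float

int, float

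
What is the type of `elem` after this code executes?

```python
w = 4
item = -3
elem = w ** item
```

int ** negative int returns float

float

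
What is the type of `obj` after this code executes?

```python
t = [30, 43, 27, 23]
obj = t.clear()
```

list.clear() returns None

NoneType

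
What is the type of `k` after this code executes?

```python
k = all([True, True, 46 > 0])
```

all() returns bool

bool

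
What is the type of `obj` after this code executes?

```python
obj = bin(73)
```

bin() returns str representation

str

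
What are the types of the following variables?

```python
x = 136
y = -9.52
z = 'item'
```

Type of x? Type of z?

x is int; z is str

int, str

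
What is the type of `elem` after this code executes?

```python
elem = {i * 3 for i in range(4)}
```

A set comprehension {expr for x in iterable} produces a set

set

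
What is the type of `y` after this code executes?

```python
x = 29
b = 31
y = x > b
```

Comparison operators return bool

bool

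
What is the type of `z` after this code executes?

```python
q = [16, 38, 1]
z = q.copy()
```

list.copy() returns list

list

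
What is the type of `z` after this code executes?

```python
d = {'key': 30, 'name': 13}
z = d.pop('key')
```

dict.pop() returns the value (int)

int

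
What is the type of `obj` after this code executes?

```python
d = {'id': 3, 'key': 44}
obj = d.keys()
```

.keys() returns a dict_keys view object

dict_keys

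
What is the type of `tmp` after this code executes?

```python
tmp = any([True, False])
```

any() returns bool

bool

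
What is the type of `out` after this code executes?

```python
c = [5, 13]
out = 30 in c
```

'in' operator returns bool

bool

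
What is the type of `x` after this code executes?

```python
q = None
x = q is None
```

'is' comparison returns bool

bool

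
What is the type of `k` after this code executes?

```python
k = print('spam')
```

print() returns None

NoneType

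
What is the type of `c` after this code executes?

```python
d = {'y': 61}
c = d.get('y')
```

dict.get() returns the value (int) when key is found

int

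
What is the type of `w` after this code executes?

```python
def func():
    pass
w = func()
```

A function with no return statement returns None

NoneType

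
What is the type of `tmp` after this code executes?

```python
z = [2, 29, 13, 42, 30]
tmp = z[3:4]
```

Slicing a list always returns a list

list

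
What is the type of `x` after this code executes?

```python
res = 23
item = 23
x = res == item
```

Equality comparison returns bool

bool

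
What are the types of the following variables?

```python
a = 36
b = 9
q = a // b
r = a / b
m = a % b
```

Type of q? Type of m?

int // int returns int; int % int returns int

int, int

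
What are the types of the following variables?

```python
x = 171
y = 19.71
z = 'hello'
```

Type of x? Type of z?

x is int; z is str

int, str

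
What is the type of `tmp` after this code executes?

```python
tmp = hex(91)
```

hex() returns str representation

str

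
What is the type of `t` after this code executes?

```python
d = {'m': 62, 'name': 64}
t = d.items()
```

dict.items() returns a dict_items view

dict_items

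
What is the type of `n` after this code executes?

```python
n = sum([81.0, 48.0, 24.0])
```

sum() of floats returns float

float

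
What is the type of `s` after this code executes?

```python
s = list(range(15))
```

list(range(...)) returns list

list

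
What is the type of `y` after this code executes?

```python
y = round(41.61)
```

round() with no ndigits arg returns int

int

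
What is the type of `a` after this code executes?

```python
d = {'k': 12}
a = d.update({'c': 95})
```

dict.update() returns None

NoneType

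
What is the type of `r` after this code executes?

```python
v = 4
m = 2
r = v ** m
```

int ** positive int returns int (4 ** 2 = 16)

int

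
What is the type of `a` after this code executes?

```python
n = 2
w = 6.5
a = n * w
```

int * float returns float (2 * 6.5 = 13.0)

float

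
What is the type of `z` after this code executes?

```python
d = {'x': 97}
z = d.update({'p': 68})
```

dict.update() returns None

NoneType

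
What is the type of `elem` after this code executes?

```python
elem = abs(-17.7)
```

abs() of float returns float

float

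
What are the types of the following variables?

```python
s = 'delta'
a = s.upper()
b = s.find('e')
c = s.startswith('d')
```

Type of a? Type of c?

str.upper() returns str; str.startswith() returns bool

str, bool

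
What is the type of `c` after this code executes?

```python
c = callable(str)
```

callable() returns bool

bool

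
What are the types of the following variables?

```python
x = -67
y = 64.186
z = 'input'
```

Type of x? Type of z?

x is int; z is str

int, str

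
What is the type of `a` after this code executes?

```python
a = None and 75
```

'and' returns first falsy value (None)

NoneType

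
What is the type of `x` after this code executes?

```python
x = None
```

None has type NoneType

NoneType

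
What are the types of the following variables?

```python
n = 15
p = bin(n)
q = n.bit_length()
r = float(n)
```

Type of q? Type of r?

int.bit_length() returns int; float() returns float

int, float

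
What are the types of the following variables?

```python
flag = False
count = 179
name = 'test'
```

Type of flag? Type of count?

flag is bool; count is int

bool, int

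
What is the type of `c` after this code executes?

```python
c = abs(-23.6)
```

abs() of float returns float

float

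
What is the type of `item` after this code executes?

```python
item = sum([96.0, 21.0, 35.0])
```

sum() of floats returns float

float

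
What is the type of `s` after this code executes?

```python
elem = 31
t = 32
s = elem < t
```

Comparison operators return bool

bool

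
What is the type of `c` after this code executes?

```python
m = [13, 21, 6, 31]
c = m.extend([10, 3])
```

list.extend() returns None

NoneType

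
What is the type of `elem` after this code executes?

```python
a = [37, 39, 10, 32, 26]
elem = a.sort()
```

list.sort() returns None (sorts in place)

NoneType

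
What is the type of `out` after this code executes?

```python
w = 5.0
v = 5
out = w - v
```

float - int returns float (5.0 - 5 = 0.0)

float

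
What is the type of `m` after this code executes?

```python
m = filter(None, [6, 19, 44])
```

filter() returns a filter iterator object

filter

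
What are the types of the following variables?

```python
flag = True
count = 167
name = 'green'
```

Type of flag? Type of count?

flag is bool; count is int

bool, int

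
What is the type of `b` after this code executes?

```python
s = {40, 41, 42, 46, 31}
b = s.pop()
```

Popping from a set of ints returns int

int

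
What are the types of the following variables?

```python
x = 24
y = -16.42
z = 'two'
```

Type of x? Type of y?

x is int; y is float

int, float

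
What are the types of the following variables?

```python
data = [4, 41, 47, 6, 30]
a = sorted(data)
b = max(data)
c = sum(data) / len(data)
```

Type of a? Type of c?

sorted() returns list; int / int returns float

list, float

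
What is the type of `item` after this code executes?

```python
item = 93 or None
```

'or' returns first truthy value (93, int)

int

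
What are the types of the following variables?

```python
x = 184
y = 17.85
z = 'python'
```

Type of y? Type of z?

y is float; z is str

float, str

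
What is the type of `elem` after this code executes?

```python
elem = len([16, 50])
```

len() always returns int

int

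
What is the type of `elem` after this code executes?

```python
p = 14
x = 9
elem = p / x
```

int / int always returns float in Python 3 (14 / 9 = 1.55556)

float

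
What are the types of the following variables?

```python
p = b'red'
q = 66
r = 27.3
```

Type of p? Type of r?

p is bytes; r is float

bytes, float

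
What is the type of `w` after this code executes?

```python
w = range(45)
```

range() returns a range object

range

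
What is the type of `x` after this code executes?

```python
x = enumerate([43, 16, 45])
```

enumerate() returns an enumerate iterator object

enumerate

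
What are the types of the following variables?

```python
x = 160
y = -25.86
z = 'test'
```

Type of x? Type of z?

x is int; z is str

int, str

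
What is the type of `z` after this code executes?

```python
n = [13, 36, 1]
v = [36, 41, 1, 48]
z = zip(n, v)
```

zip() returns a zip iterator object

zip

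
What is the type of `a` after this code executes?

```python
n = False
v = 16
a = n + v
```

bool + int returns int (False is 0, so 0 + 16 = 16)

int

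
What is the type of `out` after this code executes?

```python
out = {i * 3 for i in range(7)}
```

A set comprehension {expr for x in iterable} produces a set

set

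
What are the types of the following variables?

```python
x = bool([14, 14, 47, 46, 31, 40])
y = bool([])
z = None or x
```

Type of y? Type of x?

bool() returns bool; bool() returns bool

bool, bool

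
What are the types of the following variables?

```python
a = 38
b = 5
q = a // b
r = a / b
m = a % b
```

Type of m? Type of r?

int % int returns int; int / int returns float

int, float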